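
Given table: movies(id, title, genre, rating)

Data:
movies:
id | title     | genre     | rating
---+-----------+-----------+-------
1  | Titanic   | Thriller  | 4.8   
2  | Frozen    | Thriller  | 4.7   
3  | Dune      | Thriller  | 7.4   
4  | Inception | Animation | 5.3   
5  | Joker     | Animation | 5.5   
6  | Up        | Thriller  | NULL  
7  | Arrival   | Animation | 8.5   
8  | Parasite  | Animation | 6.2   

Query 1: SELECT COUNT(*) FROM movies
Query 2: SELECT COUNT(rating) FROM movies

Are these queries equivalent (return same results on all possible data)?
No, not equivalent

Query 1 returns: [(8,)]
Query 2 returns: [(7,)]

Reason: COUNT(*) includes NULLs, COUNT(column) excludes them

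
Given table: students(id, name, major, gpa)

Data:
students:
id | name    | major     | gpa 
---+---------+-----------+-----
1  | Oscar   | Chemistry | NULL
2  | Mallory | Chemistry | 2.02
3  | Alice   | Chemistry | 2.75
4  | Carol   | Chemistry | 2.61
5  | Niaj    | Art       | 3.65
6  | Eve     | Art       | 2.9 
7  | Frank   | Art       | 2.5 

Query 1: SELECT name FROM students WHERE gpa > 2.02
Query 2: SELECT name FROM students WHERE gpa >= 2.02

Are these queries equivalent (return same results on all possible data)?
No, not equivalent

Query 1 returns: [('Alice',), ('Carol',), ('Niaj',), ('Eve',), ('Frank',)]
Query 2 returns: [('Mallory',), ('Alice',), ('Carol',), ('Niaj',), ('Eve',), ('Frank',)]

Reason: > vs >= gives different results when gpa = 2.02 exists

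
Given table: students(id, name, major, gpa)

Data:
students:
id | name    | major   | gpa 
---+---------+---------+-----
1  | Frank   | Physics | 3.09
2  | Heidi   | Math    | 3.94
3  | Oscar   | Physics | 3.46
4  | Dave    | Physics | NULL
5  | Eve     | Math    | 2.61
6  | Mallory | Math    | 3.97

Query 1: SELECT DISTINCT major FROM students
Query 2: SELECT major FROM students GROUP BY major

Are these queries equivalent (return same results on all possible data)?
Yes, equivalent

Both queries return: [('Math',), ('Physics',)]

Reason: Both get unique majors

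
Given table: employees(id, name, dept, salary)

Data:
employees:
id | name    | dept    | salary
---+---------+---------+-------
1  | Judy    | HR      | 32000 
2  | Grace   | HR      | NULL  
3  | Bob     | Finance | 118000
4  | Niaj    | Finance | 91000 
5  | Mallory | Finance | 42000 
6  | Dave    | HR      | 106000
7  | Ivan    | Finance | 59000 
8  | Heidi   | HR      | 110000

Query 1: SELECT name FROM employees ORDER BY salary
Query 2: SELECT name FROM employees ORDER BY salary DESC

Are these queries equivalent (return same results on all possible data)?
No, not equivalent

Query 1 returns: [('Grace',), ('Judy',), ('Mallory',), ('Ivan',), ('Niaj',), ('Dave',), ('Heidi',), ('Bob',)]
Query 2 returns: [('Bob',), ('Heidi',), ('Dave',), ('Niaj',), ('Ivan',), ('Mallory',), ('Judy',), ('Grace',)]

Reason: ASC vs DESC gives opposite ordering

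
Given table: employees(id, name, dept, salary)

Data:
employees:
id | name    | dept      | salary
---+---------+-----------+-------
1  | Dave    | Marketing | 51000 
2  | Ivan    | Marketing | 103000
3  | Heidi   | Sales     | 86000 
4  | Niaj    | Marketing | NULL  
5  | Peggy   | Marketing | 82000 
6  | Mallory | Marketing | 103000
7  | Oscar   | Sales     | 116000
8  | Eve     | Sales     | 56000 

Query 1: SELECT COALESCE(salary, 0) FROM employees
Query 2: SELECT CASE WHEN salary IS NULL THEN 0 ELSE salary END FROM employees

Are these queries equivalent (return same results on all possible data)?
Yes, equivalent

Both queries return: [(0,), (51000,), (56000,), (82000,), (86000,), (103000,), (103000,), (116000,)]

Reason: COALESCE vs CASE for NULL handling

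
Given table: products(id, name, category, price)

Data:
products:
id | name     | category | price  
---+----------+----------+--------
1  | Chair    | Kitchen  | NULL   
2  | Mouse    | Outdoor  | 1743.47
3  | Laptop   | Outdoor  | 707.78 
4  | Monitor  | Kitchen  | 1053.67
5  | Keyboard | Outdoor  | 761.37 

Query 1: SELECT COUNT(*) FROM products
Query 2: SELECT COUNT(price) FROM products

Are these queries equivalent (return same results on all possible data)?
No, not equivalent

Query 1 returns: [(5,)]
Query 2 returns: [(4,)]

Reason: COUNT(*) includes NULLs, COUNT(column) excludes them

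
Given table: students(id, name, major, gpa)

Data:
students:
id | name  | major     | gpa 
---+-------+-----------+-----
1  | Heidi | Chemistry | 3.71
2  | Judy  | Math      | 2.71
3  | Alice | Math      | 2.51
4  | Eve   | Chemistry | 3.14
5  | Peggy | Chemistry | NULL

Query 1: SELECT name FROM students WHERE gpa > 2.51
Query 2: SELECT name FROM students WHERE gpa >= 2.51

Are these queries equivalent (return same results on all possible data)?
No, not equivalent

Query 1 returns: [('Heidi',), ('Judy',), ('Eve',)]
Query 2 returns: [('Heidi',), ('Judy',), ('Alice',), ('Eve',)]

Reason: > vs >= gives different results when gpa = 2.51 exists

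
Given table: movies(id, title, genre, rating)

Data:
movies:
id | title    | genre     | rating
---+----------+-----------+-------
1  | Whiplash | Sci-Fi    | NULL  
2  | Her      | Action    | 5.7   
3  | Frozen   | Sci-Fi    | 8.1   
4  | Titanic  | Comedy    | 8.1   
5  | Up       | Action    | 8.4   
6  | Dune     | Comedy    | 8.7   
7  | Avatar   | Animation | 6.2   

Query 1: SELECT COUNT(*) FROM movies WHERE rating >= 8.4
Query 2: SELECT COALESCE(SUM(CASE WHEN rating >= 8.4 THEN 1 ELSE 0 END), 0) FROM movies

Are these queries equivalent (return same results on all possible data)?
Yes, equivalent

Both queries return: [(2,)]

Reason: COUNT with WHERE vs conditional SUM (COALESCE handles empty-table NULL)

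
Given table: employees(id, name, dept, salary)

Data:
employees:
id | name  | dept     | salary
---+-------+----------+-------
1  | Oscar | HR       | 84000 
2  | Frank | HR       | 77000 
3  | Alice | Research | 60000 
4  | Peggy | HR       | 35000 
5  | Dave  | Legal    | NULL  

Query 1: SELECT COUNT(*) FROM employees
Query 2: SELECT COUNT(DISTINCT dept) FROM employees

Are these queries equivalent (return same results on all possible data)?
No, not equivalent

Query 1 returns: [(5,)]
Query 2 returns: [(3,)]

Reason: COUNT(*) counts rows, COUNT(DISTINCT dept) counts unique depts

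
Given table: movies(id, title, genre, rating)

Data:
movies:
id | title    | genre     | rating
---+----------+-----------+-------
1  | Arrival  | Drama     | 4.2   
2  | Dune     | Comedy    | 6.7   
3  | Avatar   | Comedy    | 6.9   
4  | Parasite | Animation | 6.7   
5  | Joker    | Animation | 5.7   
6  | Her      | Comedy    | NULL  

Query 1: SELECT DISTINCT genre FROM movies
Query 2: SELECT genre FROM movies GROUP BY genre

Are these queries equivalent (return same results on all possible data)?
Yes, equivalent

Both queries return: [('Animation',), ('Comedy',), ('Drama',)]

Reason: Both get unique genres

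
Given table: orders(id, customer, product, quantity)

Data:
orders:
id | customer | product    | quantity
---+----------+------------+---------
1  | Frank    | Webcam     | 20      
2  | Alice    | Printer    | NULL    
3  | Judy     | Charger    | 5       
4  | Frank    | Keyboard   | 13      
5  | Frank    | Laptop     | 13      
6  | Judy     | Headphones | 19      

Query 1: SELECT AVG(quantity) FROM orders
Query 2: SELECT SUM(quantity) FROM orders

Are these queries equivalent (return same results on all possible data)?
No, not equivalent

Query 1 returns: [(14.0,)]
Query 2 returns: [(70,)]

Reason: AVG vs SUM give different aggregate values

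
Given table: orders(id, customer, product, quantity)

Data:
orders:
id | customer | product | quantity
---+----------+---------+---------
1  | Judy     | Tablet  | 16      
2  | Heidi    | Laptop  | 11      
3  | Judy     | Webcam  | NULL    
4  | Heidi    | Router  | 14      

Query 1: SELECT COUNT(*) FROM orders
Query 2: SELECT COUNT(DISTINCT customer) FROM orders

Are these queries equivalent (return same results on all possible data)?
No, not equivalent

Query 1 returns: [(4,)]
Query 2 returns: [(2,)]

Reason: COUNT(*) counts rows, COUNT(DISTINCT customer) counts unique customers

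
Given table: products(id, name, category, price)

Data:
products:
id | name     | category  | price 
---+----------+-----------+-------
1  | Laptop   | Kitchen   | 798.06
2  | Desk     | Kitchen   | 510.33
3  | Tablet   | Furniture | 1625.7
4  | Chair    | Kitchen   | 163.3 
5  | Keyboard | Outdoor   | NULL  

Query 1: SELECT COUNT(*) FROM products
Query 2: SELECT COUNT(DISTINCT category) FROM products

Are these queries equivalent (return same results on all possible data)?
No, not equivalent

Query 1 returns: [(5,)]
Query 2 returns: [(3,)]

Reason: COUNT(*) counts rows, COUNT(DISTINCT category) counts unique categorys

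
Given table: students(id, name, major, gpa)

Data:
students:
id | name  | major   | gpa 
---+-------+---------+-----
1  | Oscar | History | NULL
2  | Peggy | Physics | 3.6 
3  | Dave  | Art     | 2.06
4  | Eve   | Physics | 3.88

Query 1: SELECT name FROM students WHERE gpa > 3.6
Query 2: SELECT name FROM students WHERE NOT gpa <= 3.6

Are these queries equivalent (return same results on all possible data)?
Yes, equivalent

Both queries return: [('Eve',)]

Reason: Both filter gpa > 3.6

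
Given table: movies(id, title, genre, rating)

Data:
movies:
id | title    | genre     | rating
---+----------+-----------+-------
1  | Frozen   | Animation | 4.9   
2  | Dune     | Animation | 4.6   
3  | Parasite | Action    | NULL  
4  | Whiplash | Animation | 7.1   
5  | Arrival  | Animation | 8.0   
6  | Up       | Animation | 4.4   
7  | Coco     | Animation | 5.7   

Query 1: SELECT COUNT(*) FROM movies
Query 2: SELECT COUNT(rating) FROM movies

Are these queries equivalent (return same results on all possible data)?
No, not equivalent

Query 1 returns: [(7,)]
Query 2 returns: [(6,)]

Reason: COUNT(*) includes NULLs, COUNT(column) excludes them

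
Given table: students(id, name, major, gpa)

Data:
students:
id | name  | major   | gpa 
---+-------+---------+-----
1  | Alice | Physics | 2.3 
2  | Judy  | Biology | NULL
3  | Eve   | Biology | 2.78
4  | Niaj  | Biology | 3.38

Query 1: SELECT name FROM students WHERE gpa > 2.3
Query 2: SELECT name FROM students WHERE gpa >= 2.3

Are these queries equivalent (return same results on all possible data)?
No, not equivalent

Query 1 returns: [('Eve',), ('Niaj',)]
Query 2 returns: [('Alice',), ('Eve',), ('Niaj',)]

Reason: > vs >= gives different results when gpa = 2.3 exists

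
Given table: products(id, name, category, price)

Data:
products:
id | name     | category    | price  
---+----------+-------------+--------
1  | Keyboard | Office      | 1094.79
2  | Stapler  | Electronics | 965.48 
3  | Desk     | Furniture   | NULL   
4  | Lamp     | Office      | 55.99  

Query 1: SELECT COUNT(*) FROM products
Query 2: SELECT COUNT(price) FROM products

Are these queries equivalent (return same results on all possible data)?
No, not equivalent

Query 1 returns: [(4,)]
Query 2 returns: [(3,)]

Reason: COUNT(*) includes NULLs, COUNT(column) excludes them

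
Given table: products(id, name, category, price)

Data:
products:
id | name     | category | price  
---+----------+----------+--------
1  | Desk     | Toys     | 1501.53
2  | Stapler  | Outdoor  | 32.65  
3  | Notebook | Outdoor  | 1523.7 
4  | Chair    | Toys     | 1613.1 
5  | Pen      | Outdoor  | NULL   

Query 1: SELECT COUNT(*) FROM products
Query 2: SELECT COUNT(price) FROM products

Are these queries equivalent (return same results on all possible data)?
No, not equivalent

Query 1 returns: [(5,)]
Query 2 returns: [(4,)]

Reason: COUNT(*) includes NULLs, COUNT(column) excludes them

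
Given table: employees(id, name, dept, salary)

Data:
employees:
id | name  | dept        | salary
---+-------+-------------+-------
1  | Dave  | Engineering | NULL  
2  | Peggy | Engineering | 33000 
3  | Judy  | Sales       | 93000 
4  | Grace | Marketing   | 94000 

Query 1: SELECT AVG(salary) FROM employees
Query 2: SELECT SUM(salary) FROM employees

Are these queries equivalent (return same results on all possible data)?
No, not equivalent

Query 1 returns: [(73333.33333333333,)]
Query 2 returns: [(220000,)]

Reason: AVG vs SUM give different aggregate values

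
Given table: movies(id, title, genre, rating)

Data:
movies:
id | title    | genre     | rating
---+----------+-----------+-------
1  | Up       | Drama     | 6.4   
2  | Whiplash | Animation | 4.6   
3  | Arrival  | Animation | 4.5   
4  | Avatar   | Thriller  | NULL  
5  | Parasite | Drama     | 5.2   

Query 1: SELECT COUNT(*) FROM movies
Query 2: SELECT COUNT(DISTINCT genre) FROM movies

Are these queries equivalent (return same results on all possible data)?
No, not equivalent

Query 1 returns: [(5,)]
Query 2 returns: [(3,)]

Reason: COUNT(*) counts rows, COUNT(DISTINCT genre) counts unique genres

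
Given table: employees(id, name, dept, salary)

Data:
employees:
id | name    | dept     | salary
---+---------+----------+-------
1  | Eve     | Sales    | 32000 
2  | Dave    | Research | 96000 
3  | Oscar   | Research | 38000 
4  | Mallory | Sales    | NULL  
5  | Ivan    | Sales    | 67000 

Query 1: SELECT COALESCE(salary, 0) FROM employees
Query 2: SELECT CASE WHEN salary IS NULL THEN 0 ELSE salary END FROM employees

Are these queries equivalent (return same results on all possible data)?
Yes, equivalent

Both queries return: [(0,), (32000,), (38000,), (67000,), (96000,)]

Reason: COALESCE vs CASE for NULL handling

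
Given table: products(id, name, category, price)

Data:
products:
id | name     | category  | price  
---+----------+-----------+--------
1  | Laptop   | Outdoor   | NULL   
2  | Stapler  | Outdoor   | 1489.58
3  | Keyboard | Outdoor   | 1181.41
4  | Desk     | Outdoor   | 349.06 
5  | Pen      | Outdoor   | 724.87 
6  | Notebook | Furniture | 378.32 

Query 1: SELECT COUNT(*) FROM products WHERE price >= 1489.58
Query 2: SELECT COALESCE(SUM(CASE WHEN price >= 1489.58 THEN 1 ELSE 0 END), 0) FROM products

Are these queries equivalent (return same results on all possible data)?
Yes, equivalent

Both queries return: [(1,)]

Reason: COUNT with WHERE vs conditional SUM (COALESCE handles empty-table NULL)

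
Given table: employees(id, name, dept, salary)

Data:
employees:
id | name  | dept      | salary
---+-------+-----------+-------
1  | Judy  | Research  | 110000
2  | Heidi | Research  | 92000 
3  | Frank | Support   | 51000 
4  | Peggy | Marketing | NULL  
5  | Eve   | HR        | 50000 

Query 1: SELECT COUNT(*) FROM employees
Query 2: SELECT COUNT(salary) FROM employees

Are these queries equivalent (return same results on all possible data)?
No, not equivalent

Query 1 returns: [(5,)]
Query 2 returns: [(4,)]

Reason: COUNT(*) includes NULLs, COUNT(column) excludes them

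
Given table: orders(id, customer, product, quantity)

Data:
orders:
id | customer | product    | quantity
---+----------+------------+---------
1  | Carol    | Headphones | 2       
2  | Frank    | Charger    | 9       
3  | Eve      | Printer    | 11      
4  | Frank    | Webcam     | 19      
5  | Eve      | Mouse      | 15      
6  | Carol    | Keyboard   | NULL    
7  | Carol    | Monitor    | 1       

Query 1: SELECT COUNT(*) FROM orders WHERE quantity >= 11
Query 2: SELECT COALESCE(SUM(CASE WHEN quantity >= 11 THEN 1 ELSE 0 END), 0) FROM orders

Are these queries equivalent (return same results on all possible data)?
Yes, equivalent

Both queries return: [(3,)]

Reason: COUNT with WHERE vs conditional SUM (COALESCE handles empty-table NULL)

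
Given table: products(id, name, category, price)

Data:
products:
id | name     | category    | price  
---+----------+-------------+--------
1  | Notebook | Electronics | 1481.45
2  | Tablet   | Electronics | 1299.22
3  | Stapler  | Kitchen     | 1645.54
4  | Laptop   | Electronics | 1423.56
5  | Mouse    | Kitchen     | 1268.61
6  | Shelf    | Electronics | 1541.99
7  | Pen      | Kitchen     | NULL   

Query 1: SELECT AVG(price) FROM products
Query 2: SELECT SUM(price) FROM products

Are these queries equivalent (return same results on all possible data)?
No, not equivalent

Query 1 returns: [(1443.3949999999998,)]
Query 2 returns: [(8660.369999999999,)]

Reason: AVG vs SUM give different aggregate values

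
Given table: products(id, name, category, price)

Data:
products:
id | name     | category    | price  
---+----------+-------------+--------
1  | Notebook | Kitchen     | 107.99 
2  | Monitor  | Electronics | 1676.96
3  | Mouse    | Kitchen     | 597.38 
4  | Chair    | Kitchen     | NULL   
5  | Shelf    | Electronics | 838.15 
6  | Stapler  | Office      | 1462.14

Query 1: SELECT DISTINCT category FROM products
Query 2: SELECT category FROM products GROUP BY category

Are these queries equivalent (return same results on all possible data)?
Yes, equivalent

Both queries return: [('Electronics',), ('Kitchen',), ('Office',)]

Reason: Both get unique categorys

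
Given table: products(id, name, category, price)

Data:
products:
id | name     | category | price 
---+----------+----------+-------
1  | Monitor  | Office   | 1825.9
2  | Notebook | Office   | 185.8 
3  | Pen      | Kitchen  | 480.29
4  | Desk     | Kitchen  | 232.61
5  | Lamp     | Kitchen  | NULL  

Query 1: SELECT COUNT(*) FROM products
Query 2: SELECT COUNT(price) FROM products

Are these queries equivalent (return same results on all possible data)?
No, not equivalent

Query 1 returns: [(5,)]
Query 2 returns: [(4,)]

Reason: COUNT(*) includes NULLs, COUNT(column) excludes them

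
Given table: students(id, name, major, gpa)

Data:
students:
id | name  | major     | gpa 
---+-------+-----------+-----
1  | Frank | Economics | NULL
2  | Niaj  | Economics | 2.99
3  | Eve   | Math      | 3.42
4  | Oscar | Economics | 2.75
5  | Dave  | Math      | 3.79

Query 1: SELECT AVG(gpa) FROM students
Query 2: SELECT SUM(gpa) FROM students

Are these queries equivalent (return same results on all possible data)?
No, not equivalent

Query 1 returns: [(3.2375,)]
Query 2 returns: [(12.95,)]

Reason: AVG vs SUM give different aggregate values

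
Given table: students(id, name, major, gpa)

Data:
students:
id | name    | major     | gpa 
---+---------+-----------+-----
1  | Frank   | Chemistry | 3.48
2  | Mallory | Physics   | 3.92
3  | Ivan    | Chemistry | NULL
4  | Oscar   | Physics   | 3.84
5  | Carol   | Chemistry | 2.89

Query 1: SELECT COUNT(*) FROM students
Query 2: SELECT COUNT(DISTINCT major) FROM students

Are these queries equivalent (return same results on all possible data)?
No, not equivalent

Query 1 returns: [(5,)]
Query 2 returns: [(2,)]

Reason: COUNT(*) counts rows, COUNT(DISTINCT major) counts unique majors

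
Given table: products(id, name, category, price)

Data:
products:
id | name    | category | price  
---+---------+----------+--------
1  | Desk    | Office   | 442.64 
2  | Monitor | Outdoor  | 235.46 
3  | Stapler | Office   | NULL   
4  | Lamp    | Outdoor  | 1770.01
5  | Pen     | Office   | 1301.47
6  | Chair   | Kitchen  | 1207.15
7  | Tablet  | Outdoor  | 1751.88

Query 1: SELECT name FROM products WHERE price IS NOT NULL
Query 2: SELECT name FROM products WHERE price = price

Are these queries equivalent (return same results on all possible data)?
Yes, equivalent

Both queries return: [('Chair',), ('Desk',), ('Lamp',), ('Monitor',), ('Pen',), ('Tablet',)]

Reason: IS NOT NULL vs self-equality (both exclude NULLs)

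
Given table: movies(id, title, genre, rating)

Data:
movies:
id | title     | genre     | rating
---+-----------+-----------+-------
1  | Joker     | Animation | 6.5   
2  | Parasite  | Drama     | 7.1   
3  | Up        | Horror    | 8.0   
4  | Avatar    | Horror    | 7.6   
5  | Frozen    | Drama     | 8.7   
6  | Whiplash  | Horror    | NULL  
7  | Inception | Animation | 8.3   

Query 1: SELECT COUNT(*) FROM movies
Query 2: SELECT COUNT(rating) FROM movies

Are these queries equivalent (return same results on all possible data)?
No, not equivalent

Query 1 returns: [(7,)]
Query 2 returns: [(6,)]

Reason: COUNT(*) includes NULLs, COUNT(column) excludes them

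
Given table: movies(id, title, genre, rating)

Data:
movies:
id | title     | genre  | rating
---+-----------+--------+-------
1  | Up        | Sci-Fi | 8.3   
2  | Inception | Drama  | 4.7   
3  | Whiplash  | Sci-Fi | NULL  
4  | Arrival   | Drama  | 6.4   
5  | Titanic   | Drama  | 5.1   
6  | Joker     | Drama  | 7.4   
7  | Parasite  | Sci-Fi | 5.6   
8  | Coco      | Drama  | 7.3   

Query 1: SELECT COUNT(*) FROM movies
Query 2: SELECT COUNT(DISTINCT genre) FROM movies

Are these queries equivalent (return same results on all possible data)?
No, not equivalent

Query 1 returns: [(8,)]
Query 2 returns: [(2,)]

Reason: COUNT(*) counts rows, COUNT(DISTINCT genre) counts unique genres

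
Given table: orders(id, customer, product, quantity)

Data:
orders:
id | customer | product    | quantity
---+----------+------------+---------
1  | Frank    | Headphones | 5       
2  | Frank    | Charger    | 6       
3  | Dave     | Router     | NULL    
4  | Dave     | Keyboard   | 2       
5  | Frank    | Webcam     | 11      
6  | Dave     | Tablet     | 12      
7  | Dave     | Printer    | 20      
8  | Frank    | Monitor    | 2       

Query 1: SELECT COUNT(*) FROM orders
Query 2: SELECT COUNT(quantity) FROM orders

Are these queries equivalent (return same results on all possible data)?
No, not equivalent

Query 1 returns: [(8,)]
Query 2 returns: [(7,)]

Reason: COUNT(*) includes NULLs, COUNT(column) excludes them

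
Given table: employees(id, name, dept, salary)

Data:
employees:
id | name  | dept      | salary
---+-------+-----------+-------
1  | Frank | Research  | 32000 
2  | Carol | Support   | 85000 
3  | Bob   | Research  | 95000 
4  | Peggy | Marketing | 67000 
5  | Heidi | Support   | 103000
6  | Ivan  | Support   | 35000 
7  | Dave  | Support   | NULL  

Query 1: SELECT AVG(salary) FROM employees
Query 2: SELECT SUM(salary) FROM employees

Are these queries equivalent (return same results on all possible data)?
No, not equivalent

Query 1 returns: [(69500.0,)]
Query 2 returns: [(417000,)]

Reason: AVG vs SUM give different aggregate values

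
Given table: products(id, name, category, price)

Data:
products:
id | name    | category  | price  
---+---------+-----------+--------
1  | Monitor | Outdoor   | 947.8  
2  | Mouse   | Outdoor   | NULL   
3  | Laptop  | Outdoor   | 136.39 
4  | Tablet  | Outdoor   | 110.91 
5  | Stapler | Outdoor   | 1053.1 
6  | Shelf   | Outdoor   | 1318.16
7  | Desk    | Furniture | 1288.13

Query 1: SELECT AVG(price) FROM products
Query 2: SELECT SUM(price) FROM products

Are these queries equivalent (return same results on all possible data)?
No, not equivalent

Query 1 returns: [(809.0816666666666,)]
Query 2 returns: [(4854.49,)]

Reason: AVG vs SUM give different aggregate values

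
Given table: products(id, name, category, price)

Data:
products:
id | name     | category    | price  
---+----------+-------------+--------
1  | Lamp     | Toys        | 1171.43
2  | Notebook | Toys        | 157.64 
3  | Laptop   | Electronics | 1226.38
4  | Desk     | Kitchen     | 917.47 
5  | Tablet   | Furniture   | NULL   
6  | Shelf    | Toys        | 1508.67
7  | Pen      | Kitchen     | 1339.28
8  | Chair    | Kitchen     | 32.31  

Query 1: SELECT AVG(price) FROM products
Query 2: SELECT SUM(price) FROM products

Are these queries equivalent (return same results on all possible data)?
No, not equivalent

Query 1 returns: [(907.5971428571429,)]
Query 2 returns: [(6353.18,)]

Reason: AVG vs SUM give different aggregate values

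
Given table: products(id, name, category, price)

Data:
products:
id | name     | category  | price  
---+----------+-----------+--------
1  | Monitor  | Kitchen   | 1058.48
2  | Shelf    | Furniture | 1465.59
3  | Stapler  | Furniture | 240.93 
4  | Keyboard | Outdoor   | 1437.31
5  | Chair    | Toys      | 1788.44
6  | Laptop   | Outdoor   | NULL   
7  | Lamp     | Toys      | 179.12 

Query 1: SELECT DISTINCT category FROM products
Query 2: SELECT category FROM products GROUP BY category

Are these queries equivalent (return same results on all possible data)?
Yes, equivalent

Both queries return: [('Furniture',), ('Kitchen',), ('Outdoor',), ('Toys',)]

Reason: Both get unique categorys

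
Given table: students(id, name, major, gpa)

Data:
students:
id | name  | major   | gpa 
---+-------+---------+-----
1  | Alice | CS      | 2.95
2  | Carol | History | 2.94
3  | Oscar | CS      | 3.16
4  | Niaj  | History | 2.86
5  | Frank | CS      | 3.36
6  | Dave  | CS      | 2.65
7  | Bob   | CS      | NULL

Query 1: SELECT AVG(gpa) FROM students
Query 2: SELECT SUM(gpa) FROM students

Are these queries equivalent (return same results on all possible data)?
No, not equivalent

Query 1 returns: [(2.986666666666667,)]
Query 2 returns: [(17.92,)]

Reason: AVG vs SUM give different aggregate values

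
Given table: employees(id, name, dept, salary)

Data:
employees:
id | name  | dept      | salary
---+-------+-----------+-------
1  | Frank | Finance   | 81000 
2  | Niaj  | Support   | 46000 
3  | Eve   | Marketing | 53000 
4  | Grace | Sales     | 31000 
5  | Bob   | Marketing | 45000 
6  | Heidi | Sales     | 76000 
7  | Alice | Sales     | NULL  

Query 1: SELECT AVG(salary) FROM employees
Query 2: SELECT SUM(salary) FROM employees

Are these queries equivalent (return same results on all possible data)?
No, not equivalent

Query 1 returns: [(55333.333333333336,)]
Query 2 returns: [(332000,)]

Reason: AVG vs SUM give different aggregate values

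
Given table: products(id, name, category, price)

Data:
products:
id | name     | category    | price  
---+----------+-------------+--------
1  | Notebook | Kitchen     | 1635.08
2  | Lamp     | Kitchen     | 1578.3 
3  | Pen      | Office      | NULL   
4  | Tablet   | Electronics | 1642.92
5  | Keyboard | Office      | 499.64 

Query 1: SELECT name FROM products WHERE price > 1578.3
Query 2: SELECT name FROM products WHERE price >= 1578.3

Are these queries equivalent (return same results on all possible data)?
No, not equivalent

Query 1 returns: [('Notebook',), ('Tablet',)]
Query 2 returns: [('Notebook',), ('Lamp',), ('Tablet',)]

Reason: > vs >= gives different results when price = 1578.3 exists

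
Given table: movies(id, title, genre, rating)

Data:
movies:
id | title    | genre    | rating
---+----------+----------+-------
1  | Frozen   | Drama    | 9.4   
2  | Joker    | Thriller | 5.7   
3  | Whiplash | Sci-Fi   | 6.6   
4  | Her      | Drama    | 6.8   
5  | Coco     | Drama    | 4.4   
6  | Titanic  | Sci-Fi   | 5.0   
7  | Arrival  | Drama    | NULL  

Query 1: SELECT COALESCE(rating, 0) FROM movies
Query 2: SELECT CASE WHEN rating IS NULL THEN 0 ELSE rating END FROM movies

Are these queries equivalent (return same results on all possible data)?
Yes, equivalent

Both queries return: [(0,), (4.4,), (5.0,), (5.7,), (6.6,), (6.8,), (9.4,)]

Reason: COALESCE vs CASE for NULL handling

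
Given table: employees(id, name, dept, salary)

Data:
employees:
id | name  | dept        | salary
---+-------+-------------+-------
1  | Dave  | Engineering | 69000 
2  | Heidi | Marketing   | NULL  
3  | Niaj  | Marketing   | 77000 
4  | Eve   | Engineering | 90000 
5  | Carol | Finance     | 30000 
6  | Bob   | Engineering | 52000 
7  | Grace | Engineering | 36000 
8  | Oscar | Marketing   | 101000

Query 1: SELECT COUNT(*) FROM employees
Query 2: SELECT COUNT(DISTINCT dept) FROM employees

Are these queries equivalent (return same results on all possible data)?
No, not equivalent

Query 1 returns: [(8,)]
Query 2 returns: [(3,)]

Reason: COUNT(*) counts rows, COUNT(DISTINCT dept) counts unique depts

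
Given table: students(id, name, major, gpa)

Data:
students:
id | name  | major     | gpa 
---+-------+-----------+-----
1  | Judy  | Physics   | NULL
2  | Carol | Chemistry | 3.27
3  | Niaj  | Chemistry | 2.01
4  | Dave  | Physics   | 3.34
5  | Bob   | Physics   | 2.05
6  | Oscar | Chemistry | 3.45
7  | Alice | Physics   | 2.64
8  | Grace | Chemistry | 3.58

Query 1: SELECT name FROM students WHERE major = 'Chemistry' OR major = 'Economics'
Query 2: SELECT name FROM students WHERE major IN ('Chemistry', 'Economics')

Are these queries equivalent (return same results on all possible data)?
Yes, equivalent

Both queries return: [('Carol',), ('Grace',), ('Niaj',), ('Oscar',)]

Reason: OR vs IN are equivalent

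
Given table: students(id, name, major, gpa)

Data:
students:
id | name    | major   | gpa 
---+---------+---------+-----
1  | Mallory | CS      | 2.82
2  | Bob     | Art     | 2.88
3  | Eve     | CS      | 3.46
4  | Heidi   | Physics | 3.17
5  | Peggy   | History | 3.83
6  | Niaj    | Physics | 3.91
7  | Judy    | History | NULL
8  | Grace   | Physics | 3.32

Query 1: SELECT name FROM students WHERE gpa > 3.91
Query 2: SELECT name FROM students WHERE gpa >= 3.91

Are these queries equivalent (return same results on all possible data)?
No, not equivalent

Query 1 returns: []
Query 2 returns: [('Niaj',)]

Reason: > vs >= gives different results when gpa = 3.91 exists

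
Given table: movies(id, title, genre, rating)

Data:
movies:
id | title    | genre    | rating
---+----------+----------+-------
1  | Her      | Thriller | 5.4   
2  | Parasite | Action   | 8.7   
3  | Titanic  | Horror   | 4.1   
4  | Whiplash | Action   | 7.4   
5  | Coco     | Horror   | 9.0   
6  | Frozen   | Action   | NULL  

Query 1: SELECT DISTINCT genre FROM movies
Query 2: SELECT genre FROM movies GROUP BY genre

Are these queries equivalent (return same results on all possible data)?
Yes, equivalent

Both queries return: [('Action',), ('Horror',), ('Thriller',)]

Reason: Both get unique genres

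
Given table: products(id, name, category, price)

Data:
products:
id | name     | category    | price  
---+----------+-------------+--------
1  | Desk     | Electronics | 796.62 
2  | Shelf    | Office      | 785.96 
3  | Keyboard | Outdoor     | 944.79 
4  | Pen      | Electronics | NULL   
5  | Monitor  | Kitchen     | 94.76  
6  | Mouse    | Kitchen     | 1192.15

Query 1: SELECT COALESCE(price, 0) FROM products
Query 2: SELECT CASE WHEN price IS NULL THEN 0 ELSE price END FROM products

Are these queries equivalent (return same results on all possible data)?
Yes, equivalent

Both queries return: [(0,), (94.76,), (785.96,), (796.62,), (944.79,), (1192.15,)]

Reason: COALESCE vs CASE for NULL handling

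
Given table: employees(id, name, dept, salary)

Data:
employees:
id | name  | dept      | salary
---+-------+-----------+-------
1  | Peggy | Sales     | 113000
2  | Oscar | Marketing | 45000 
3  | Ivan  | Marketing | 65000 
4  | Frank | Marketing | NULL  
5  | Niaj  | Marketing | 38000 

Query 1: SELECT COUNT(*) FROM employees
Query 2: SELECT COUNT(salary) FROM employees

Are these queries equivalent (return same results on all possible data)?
No, not equivalent

Query 1 returns: [(5,)]
Query 2 returns: [(4,)]

Reason: COUNT(*) includes NULLs, COUNT(column) excludes them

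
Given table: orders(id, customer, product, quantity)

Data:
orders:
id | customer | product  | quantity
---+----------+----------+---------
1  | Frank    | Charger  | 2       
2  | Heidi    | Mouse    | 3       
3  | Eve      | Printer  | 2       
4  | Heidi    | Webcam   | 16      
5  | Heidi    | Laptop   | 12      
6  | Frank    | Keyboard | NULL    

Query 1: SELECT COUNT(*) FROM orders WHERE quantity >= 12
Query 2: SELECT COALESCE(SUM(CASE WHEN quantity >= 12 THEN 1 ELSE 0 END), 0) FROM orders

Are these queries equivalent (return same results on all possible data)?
Yes, equivalent

Both queries return: [(2,)]

Reason: COUNT with WHERE vs conditional SUM (COALESCE handles empty-table NULL)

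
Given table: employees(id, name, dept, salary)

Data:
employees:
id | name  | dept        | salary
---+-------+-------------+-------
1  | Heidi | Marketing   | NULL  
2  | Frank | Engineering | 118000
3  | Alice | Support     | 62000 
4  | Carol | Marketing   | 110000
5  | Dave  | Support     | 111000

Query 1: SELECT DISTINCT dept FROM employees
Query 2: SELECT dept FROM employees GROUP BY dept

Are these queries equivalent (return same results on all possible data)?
Yes, equivalent

Both queries return: [('Engineering',), ('Marketing',), ('Support',)]

Reason: Both get unique depts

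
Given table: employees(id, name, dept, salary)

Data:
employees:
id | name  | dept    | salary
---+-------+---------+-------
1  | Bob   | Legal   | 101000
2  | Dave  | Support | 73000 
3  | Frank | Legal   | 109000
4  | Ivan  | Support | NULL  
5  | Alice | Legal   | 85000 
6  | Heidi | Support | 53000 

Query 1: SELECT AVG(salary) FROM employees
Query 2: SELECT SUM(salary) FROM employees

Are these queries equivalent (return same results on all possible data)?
No, not equivalent

Query 1 returns: [(84200.0,)]
Query 2 returns: [(421000,)]

Reason: AVG vs SUM give different aggregate values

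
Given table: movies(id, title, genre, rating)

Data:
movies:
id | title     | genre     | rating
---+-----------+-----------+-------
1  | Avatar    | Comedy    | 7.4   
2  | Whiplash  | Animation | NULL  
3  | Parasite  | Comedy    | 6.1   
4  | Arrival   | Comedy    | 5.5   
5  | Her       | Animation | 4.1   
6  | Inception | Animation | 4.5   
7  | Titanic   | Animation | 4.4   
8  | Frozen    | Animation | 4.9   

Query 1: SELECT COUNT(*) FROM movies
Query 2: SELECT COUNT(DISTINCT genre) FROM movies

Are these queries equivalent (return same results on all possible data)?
No, not equivalent

Query 1 returns: [(8,)]
Query 2 returns: [(2,)]

Reason: COUNT(*) counts rows, COUNT(DISTINCT genre) counts unique genres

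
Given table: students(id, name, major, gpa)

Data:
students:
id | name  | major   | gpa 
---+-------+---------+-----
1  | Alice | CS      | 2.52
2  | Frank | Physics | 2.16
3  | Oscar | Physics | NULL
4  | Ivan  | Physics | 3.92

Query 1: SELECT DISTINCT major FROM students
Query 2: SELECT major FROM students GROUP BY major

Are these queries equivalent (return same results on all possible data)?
Yes, equivalent

Both queries return: [('CS',), ('Physics',)]

Reason: Both get unique majors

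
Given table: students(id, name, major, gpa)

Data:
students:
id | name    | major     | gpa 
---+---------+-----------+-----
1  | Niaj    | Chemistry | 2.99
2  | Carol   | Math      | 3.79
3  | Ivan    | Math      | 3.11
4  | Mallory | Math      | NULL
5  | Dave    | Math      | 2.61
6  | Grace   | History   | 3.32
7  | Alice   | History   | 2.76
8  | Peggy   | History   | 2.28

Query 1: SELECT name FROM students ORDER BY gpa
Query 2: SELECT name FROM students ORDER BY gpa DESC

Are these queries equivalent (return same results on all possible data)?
No, not equivalent

Query 1 returns: [('Mallory',), ('Peggy',), ('Dave',), ('Alice',), ('Niaj',), ('Ivan',), ('Grace',), ('Carol',)]
Query 2 returns: [('Carol',), ('Grace',), ('Ivan',), ('Niaj',), ('Alice',), ('Dave',), ('Peggy',), ('Mallory',)]

Reason: ASC vs DESC gives opposite ordering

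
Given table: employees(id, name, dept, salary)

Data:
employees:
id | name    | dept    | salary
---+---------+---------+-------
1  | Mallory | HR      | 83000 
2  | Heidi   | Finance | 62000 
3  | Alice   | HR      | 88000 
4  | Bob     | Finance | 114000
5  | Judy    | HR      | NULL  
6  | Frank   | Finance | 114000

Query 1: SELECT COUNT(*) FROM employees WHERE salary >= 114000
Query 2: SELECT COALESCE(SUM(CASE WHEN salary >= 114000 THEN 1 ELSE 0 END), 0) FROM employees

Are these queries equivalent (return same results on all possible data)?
Yes, equivalent

Both queries return: [(2,)]

Reason: COUNT with WHERE vs conditional SUM (COALESCE handles empty-table NULL)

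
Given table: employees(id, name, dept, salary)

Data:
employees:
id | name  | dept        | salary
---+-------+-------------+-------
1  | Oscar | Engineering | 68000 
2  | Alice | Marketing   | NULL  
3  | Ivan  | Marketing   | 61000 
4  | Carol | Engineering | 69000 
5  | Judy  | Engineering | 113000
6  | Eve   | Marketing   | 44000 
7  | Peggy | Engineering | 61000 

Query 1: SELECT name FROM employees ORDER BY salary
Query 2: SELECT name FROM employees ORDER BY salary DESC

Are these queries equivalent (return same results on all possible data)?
No, not equivalent

Query 1 returns: [('Alice',), ('Eve',), ('Ivan',), ('Peggy',), ('Oscar',), ('Carol',), ('Judy',)]
Query 2 returns: [('Judy',), ('Carol',), ('Oscar',), ('Ivan',), ('Peggy',), ('Eve',), ('Alice',)]

Reason: ASC vs DESC gives opposite ordering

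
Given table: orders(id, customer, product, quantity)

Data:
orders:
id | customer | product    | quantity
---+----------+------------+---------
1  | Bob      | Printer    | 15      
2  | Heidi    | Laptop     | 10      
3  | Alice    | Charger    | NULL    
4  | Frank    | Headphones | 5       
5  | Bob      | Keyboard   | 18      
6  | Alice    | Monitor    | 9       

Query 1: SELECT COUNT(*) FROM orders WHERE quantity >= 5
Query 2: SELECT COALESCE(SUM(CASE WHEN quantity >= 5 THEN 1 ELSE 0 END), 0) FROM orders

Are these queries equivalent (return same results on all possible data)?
Yes, equivalent

Both queries return: [(5,)]

Reason: COUNT with WHERE vs conditional SUM (COALESCE handles empty-table NULL)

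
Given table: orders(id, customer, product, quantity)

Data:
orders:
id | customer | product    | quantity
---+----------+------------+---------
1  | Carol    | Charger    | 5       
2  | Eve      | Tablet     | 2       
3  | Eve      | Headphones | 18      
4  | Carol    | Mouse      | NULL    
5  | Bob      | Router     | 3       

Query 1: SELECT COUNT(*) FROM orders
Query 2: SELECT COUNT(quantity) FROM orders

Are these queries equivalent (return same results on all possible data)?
No, not equivalent

Query 1 returns: [(5,)]
Query 2 returns: [(4,)]

Reason: COUNT(*) includes NULLs, COUNT(column) excludes them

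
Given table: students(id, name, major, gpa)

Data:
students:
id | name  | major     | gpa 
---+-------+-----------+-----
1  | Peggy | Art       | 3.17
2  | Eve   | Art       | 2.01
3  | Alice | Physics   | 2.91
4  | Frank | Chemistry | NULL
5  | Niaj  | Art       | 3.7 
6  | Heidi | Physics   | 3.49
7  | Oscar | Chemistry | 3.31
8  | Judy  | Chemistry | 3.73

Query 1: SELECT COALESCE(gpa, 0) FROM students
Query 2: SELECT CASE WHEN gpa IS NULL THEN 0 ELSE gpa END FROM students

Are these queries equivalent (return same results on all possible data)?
Yes, equivalent

Both queries return: [(0,), (2.01,), (2.91,), (3.17,), (3.31,), (3.49,), (3.7,), (3.73,)]

Reason: COALESCE vs CASE for NULL handling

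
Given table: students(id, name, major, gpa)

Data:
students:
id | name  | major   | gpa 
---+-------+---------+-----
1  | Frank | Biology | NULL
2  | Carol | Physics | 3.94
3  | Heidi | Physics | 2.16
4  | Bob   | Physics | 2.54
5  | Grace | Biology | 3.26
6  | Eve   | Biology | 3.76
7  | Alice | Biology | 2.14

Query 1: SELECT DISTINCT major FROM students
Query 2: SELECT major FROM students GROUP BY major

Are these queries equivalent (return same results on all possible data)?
Yes, equivalent

Both queries return: [('Biology',), ('Physics',)]

Reason: Both get unique majors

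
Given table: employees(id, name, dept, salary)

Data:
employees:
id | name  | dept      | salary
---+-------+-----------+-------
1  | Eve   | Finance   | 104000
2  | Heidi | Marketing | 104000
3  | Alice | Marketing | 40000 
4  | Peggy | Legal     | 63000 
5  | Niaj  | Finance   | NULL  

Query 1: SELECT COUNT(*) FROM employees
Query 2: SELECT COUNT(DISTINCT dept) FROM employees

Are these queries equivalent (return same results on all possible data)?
No, not equivalent

Query 1 returns: [(5,)]
Query 2 returns: [(3,)]

Reason: COUNT(*) counts rows, COUNT(DISTINCT dept) counts unique depts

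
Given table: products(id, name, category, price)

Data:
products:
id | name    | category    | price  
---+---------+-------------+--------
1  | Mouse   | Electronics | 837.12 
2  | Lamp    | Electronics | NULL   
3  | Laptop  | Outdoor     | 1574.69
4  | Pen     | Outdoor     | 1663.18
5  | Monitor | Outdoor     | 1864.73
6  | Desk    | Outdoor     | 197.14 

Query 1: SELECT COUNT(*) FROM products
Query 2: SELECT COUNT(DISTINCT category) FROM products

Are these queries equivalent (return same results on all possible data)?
No, not equivalent

Query 1 returns: [(6,)]
Query 2 returns: [(2,)]

Reason: COUNT(*) counts rows, COUNT(DISTINCT category) counts unique categorys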